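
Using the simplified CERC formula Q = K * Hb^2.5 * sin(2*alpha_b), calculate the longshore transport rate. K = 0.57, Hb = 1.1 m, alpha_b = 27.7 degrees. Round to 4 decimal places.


Q = K * Hb^2.5 * sin(2 * alpha_b)
Hb^2.5 = 1.1^2.5 = 1.269059
sin(2 * 27.7) = sin(55.4) = 0.823136
Q = 0.57 * 1.269059 * 0.823136
Q = 0.5954 m^3/s

0.5954


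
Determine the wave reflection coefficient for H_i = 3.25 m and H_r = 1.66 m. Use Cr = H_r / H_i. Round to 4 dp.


Cr = H_r / H_i
Cr = 1.66 / 3.25
Cr = 0.5108

0.5108


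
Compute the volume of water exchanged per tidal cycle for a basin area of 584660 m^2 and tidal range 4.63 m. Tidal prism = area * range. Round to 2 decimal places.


Tidal prism = Area * Tidal range
P = 584660 * 4.63
P = 2706975.80 m^3

2706975.80


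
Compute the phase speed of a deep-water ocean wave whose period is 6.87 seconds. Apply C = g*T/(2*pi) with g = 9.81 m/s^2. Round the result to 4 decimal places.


We use the deep-water celerity formula:
C = g * T / (2 * pi)
C = 9.81 * 6.87 / (2 * 3.14159...)
C = 67.394700 / 6.283185
C = 10.7262 m/s

10.7262


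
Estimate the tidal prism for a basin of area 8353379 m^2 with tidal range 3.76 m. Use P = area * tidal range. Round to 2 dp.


Tidal prism = Area * Tidal range
P = 8353379 * 3.76
P = 31408705.04 m^3

31408705.04


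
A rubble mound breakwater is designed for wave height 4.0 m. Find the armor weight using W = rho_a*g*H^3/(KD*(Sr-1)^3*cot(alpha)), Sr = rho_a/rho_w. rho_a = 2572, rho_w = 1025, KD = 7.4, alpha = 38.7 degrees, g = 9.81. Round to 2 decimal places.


Sr = rho_a / rho_w = 2572 / 1025 = 2.509268
(Sr - 1) = 1.509268
(Sr - 1)^3 = 3.437948
cot(38.7) = 1 / tan(38.7) = 1 / 0.801151 = 1.248204
Numerator = 2572 * 9.81 * 4.0^3 = 1614804.4800
Denominator = 7.4 * 3.437948 * 1.248204 = 31.755331
W = 1614804.4800 / 31.755331
W = 50851.44 N

50851.44


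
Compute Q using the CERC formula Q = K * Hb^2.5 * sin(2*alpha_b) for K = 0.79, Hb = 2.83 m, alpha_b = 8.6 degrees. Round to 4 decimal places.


Q = K * Hb^2.5 * sin(2 * alpha_b)
Hb^2.5 = 2.83^2.5 = 13.473055
sin(2 * 8.6) = sin(17.2) = 0.295708
Q = 0.79 * 13.473055 * 0.295708
Q = 3.1474 m^3/s

3.1474


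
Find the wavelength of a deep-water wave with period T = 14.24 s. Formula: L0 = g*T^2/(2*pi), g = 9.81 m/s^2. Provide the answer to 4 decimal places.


L0 = g * T^2 / (2 * pi)
L0 = 9.81 * 14.24^2 / (2 * pi)
L0 = 9.81 * 202.7776 / 6.28319
L0 = 1989.2483 / 6.28319
L0 = 316.5987 m

316.5987


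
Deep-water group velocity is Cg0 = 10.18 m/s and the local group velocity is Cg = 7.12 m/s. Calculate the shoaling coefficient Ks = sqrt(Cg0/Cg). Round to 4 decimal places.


Ks = sqrt(Cg0 / Cg)
Ks = sqrt(10.18 / 7.12)
Ks = sqrt(1.4298)
Ks = 1.1957

1.1957


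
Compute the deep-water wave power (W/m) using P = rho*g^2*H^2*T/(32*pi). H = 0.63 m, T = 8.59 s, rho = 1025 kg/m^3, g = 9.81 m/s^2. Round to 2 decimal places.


P = rho * g^2 * H^2 * T / (32 * pi)
P = 1025 * 9.81^2 * 0.63^2 * 8.59 / (32 * pi)
P = 1025 * 96.2361 * 0.3969 * 8.59 / 100.53096
P = 3345.31 W/m

3345.31


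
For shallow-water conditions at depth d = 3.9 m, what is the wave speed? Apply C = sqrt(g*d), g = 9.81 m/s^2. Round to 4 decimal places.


Using the shallow-water approximation:
C = sqrt(g * d) = sqrt(9.81 * 3.9)
C = sqrt(38.2590)
C = 6.1854 m/s

6.1854


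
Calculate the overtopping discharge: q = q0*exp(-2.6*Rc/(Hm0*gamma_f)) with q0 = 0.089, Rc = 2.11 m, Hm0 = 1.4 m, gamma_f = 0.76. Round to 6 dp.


q = q0 * exp(-2.6 * Rc / (Hm0 * gamma_f))
Exponent = -2.6 * 2.11 / (1.4 * 0.76)
= -2.6 * 2.11 / 1.0640
= -5.156015
exp(-5.156015) = 0.005765
q = 0.089 * 0.005765
q = 0.000513 m^3/s/m

0.000513


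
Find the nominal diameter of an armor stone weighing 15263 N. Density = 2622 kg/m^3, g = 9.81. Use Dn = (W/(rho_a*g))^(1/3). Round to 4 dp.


V = W / (rho_a * g)
V = 15263 / (2622 * 9.81)
V = 15263 / 25721.82
V = 0.593387 m^3
Dn = V^(1/3) = 0.593387^(1/3)
Dn = 0.8403 m

0.8403


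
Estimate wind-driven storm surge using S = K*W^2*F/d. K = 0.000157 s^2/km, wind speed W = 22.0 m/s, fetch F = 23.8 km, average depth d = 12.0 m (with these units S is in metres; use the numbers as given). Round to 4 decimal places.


S = K * W^2 * F / d
W^2 = 22.0^2 = 484.00
S = 0.000157 * 484.00 * 23.8 / 12.0
Numerator = 0.000157 * 484.00 * 23.8 = 1.808514
S = 1.808514 / 12.0 = 0.1507 m

0.1507


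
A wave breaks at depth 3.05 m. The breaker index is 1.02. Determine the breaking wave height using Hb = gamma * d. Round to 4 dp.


Hb = gamma * d
Hb = 1.02 * 3.05
Hb = 3.1110 m

3.1110


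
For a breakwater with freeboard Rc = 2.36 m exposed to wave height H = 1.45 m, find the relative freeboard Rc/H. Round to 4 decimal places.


Relative freeboard = Rc / H
= 2.36 / 1.45
= 1.6276

1.6276


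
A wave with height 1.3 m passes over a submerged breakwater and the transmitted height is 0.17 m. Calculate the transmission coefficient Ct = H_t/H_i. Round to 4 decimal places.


Ct = H_t / H_i
Ct = 0.17 / 1.3
Ct = 0.1308

0.1308


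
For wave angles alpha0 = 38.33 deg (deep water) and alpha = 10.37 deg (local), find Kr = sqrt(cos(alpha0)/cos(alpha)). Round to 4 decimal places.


Kr = sqrt(cos(alpha0) / cos(alpha))
cos(38.33) = 0.784452
cos(10.37) = 0.983666
Kr = sqrt(0.784452 / 0.983666)
Kr = sqrt(0.797478)
Kr = 0.8930

0.8930


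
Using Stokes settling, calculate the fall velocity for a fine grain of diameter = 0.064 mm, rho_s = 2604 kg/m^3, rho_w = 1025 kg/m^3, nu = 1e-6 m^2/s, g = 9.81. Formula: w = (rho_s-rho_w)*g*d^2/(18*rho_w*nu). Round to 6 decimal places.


w = (rho_s - rho_w) * g * d^2 / (18 * rho_w * nu)
d = 0.064 mm = 0.000064 m
rho_s - rho_w = 2604 - 1025 = 1579
Numerator = 1579 * 9.81 * (0.000064)^2 = 0.000063446999
Denominator = 18 * 1025 * 1e-6 = 0.018450
w = 0.003439 m/s

0.003439


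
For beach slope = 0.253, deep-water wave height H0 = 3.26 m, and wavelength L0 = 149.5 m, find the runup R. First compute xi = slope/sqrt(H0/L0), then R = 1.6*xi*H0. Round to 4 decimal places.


xi = slope / sqrt(H0/L0)
H0/L0 = 3.26/149.5 = 0.021806
sqrt(0.021806) = 0.147669
xi = 0.253 / 0.147669 = 1.713296
R = 1.6 * xi * H0 = 1.6 * 1.713296 * 3.26
R = 8.9366 m

8.9366


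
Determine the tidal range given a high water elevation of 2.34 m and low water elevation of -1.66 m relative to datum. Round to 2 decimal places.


Tidal range = High water - Low water
Tidal range = 2.34 - (-1.66)
Tidal range = 4.00 m

4.00


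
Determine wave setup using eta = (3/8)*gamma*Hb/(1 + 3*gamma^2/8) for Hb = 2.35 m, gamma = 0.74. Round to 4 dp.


eta = (3/8) * gamma * Hb / (1 + 3*gamma^2/8)
Numerator = (3/8) * 0.74 * 2.35 = 0.652125
Denominator = 1 + 3*0.74^2/8 = 1 + 0.205350 = 1.205350
eta = 0.652125 / 1.205350
eta = 0.5410 m

0.5410


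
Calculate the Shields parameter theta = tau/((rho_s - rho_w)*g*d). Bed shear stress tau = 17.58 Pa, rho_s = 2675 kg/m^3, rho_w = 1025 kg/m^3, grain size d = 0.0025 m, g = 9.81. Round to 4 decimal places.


theta = tau / ((rho_s - rho_w) * g * d)
rho_s - rho_w = 2675 - 1025 = 1650
Denominator = 1650 * 9.81 * 0.0025 = 40.466250
theta = 17.58 / 40.466250
theta = 0.4344

0.4344


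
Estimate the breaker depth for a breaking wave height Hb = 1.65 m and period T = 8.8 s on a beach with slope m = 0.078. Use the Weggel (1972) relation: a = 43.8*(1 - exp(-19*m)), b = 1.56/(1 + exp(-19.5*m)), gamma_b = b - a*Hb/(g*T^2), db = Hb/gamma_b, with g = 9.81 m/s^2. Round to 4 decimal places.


a = 43.8 * (1 - exp(-19 * m))
exp(-19 * 0.078) = exp(-1.4820) = 0.227183
a = 43.8 * (1 - 0.227183) = 33.849390
b = 1.56 / (1 + exp(-19.5 * m))
exp(-19.5 * 0.078) = exp(-1.5210) = 0.218493
b = 1.56 / (1 + 0.218493) = 1.280270
Hb / (g * T^2) = 1.65 / (9.81 * 8.8^2) = 1.65 / 759.6864 = 0.00217195
gamma_b = b - a * Hb/(g*T^2) = 1.280270 - 33.849390 * 0.00217195 = 1.206751
db = Hb / gamma_b = 1.65 / 1.206751
db = 1.3673 m

1.3673


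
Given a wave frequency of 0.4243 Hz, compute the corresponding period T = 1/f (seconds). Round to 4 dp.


T = 1 / f
T = 1 / 0.4243
T = 2.3568 s

2.3568


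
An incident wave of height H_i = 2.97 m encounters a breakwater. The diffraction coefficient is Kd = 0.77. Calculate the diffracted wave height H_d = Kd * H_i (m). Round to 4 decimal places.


H_d = Kd * H_i
H_d = 0.77 * 2.97
H_d = 2.2869 m

2.2869


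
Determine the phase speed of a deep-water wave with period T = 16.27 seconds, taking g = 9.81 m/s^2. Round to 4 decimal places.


We use the deep-water celerity formula:
C = g * T / (2 * pi)
C = 9.81 * 16.27 / (2 * 3.14159...)
C = 159.608700 / 6.283185
C = 25.4025 m/s

25.4025


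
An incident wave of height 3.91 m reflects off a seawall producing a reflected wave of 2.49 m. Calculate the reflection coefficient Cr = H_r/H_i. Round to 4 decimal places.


Cr = H_r / H_i
Cr = 2.49 / 3.91
Cr = 0.6368

0.6368


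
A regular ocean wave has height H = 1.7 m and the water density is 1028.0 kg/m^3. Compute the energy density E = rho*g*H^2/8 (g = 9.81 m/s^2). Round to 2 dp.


E = (1/8) * rho * g * H^2
E = (1/8) * 1028.0 * 9.81 * 1.7^2
E = 0.125 * 1028.0 * 9.81 * 2.8900
E = 3643.09 J/m^2

3643.09


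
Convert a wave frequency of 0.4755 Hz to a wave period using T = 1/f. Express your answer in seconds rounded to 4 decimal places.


T = 1 / f
T = 1 / 0.4755
T = 2.1030 s

2.1030


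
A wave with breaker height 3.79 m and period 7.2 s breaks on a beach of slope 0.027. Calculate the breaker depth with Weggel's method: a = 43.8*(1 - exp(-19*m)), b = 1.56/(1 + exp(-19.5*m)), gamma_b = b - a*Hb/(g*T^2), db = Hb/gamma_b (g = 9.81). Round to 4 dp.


a = 43.8 * (1 - exp(-19 * m))
exp(-19 * 0.027) = exp(-0.5130) = 0.598697
a = 43.8 * (1 - 0.598697) = 17.577081
b = 1.56 / (1 + exp(-19.5 * m))
exp(-19.5 * 0.027) = exp(-0.5265) = 0.590669
b = 1.56 / (1 + 0.590669) = 0.980720
Hb / (g * T^2) = 3.79 / (9.81 * 7.2^2) = 3.79 / 508.5504 = 0.00745256
gamma_b = b - a * Hb/(g*T^2) = 0.980720 - 17.577081 * 0.00745256 = 0.849725
db = Hb / gamma_b = 3.79 / 0.849725
db = 4.4603 m

4.4603


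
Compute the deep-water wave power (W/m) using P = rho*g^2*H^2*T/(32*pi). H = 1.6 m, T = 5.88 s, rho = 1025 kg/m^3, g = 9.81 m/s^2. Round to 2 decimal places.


P = rho * g^2 * H^2 * T / (32 * pi)
P = 1025 * 9.81^2 * 1.6^2 * 5.88 / (32 * pi)
P = 1025 * 96.2361 * 2.5600 * 5.88 / 100.53096
P = 14769.96 W/m

14769.96


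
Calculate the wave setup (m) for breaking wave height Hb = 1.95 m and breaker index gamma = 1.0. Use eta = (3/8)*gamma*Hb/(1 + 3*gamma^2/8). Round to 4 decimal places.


eta = (3/8) * gamma * Hb / (1 + 3*gamma^2/8)
Numerator = (3/8) * 1.0 * 1.95 = 0.731250
Denominator = 1 + 3*1.0^2/8 = 1 + 0.375000 = 1.375000
eta = 0.731250 / 1.375000
eta = 0.5318 m

0.5318


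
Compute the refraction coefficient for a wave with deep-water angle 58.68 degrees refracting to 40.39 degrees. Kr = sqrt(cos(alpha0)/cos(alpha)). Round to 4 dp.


Kr = sqrt(cos(alpha0) / cos(alpha))
cos(58.68) = 0.519817
cos(40.39) = 0.761651
Kr = sqrt(0.519817 / 0.761651)
Kr = sqrt(0.682487)
Kr = 0.8261

0.8261


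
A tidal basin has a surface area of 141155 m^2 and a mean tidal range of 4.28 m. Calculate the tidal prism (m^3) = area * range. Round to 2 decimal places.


Tidal prism = Area * Tidal range
P = 141155 * 4.28
P = 604143.40 m^3

604143.40


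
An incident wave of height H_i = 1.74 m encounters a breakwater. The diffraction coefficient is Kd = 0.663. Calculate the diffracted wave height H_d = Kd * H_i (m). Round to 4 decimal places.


H_d = Kd * H_i
H_d = 0.663 * 1.74
H_d = 1.1536 m

1.1536


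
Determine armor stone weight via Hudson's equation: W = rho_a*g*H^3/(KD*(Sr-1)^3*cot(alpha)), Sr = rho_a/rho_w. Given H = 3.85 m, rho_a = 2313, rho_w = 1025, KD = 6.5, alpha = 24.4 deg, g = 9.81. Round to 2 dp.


Sr = rho_a / rho_w = 2313 / 1025 = 2.256585
(Sr - 1) = 1.256585
(Sr - 1)^3 = 1.984157
cot(24.4) = 1 / tan(24.4) = 1 / 0.453620 = 2.204488
Numerator = 2313 * 9.81 * 3.85^3 = 1294871.9666
Denominator = 6.5 * 1.984157 * 2.204488 = 28.431321
W = 1294871.9666 / 28.431321
W = 45543.85 N

45543.85


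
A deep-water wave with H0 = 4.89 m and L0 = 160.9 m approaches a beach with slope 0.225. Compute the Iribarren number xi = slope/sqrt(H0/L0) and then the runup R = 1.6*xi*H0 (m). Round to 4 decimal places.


xi = slope / sqrt(H0/L0)
H0/L0 = 4.89/160.9 = 0.030392
sqrt(0.030392) = 0.174332
xi = 0.225 / 0.174332 = 1.290643
R = 1.6 * xi * H0 = 1.6 * 1.290643 * 4.89
R = 10.0980 m

10.0980


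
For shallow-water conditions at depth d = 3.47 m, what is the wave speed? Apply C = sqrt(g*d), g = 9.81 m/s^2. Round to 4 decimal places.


Using the shallow-water approximation:
C = sqrt(g * d) = sqrt(9.81 * 3.47)
C = sqrt(34.0407)
C = 5.8344 m/s

5.8344


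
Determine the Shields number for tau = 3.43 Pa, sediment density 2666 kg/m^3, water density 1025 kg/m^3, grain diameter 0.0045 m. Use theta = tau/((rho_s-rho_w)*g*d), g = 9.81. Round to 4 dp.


theta = tau / ((rho_s - rho_w) * g * d)
rho_s - rho_w = 2666 - 1025 = 1641
Denominator = 1641 * 9.81 * 0.0045 = 72.441945
theta = 3.43 / 72.441945
theta = 0.0473

0.0473


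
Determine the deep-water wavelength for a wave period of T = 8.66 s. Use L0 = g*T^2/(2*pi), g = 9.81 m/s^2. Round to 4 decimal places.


L0 = g * T^2 / (2 * pi)
L0 = 9.81 * 8.66^2 / (2 * pi)
L0 = 9.81 * 74.9956 / 6.28319
L0 = 735.7068 / 6.28319
L0 = 117.0914 m

117.0914


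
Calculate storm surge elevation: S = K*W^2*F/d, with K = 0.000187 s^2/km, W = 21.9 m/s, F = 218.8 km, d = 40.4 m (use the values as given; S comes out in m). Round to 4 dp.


S = K * W^2 * F / d
W^2 = 21.9^2 = 479.61
S = 0.000187 * 479.61 * 218.8 / 40.4
Numerator = 0.000187 * 479.61 * 218.8 = 19.623531
S = 19.623531 / 40.4 = 0.4857 m

0.4857


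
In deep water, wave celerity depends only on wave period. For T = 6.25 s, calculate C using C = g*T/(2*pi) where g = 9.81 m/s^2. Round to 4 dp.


We use the deep-water celerity formula:
C = g * T / (2 * pi)
C = 9.81 * 6.25 / (2 * 3.14159...)
C = 61.312500 / 6.283185
C = 9.7582 m/s

9.7582


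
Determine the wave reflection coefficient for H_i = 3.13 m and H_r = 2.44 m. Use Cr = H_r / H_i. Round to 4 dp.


Cr = H_r / H_i
Cr = 2.44 / 3.13
Cr = 0.7796

0.7796


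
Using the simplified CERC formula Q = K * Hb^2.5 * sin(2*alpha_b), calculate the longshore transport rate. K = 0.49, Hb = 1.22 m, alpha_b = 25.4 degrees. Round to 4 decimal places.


Q = K * Hb^2.5 * sin(2 * alpha_b)
Hb^2.5 = 1.22^2.5 = 1.643992
sin(2 * 25.4) = sin(50.8) = 0.774944
Q = 0.49 * 1.643992 * 0.774944
Q = 0.6243 m^3/s

0.6243


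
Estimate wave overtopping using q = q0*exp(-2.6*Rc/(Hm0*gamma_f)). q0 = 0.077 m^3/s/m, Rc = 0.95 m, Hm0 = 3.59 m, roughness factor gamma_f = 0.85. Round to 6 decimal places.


q = q0 * exp(-2.6 * Rc / (Hm0 * gamma_f))
Exponent = -2.6 * 0.95 / (3.59 * 0.85)
= -2.6 * 0.95 / 3.0515
= -0.809438
exp(-0.809438) = 0.445108
q = 0.077 * 0.445108
q = 0.034273 m^3/s/m

0.034273


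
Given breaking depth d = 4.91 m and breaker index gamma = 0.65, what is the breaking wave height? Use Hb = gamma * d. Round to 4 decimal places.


Hb = gamma * d
Hb = 0.65 * 4.91
Hb = 3.1915 m

3.1915


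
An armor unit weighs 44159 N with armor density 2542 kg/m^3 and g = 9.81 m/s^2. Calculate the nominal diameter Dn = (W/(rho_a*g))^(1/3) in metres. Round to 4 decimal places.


V = W / (rho_a * g)
V = 44159 / (2542 * 9.81)
V = 44159 / 24937.02
V = 1.770821 m^3
Dn = V^(1/3) = 1.770821^(1/3)
Dn = 1.2098 m

1.2098


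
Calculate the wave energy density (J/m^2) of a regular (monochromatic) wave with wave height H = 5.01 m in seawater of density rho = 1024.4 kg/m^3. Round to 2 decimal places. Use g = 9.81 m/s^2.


E = (1/8) * rho * g * H^2
E = (1/8) * 1024.4 * 9.81 * 5.01^2
E = 0.125 * 1024.4 * 9.81 * 25.1001
E = 31530.01 J/m^2

31530.01


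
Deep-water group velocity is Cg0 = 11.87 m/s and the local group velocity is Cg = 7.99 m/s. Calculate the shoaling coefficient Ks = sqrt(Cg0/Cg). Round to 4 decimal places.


Ks = sqrt(Cg0 / Cg)
Ks = sqrt(11.87 / 7.99)
Ks = sqrt(1.4856)
Ks = 1.2189

1.2189


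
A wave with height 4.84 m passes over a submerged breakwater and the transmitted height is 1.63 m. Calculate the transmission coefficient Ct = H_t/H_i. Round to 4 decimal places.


Ct = H_t / H_i
Ct = 1.63 / 4.84
Ct = 0.3368

0.3368


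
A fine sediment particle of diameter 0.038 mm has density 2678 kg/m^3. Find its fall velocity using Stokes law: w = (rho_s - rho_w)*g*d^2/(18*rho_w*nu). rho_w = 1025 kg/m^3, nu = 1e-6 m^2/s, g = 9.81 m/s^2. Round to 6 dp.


w = (rho_s - rho_w) * g * d^2 / (18 * rho_w * nu)
d = 0.038 mm = 0.000038 m
rho_s - rho_w = 2678 - 1025 = 1653
Numerator = 1653 * 9.81 * (0.000038)^2 = 0.000023415803
Denominator = 18 * 1025 * 1e-6 = 0.018450
w = 0.001269 m/s

0.001269


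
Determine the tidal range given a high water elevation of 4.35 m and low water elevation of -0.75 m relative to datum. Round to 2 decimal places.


Tidal range = High water - Low water
Tidal range = 4.35 - (-0.75)
Tidal range = 5.10 m

5.10


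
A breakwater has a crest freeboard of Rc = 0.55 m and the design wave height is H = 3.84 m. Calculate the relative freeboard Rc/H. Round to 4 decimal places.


Relative freeboard = Rc / H
= 0.55 / 3.84
= 0.1432

0.1432


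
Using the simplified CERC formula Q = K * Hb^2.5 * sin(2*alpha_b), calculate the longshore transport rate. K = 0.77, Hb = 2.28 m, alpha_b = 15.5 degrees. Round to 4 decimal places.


Q = K * Hb^2.5 * sin(2 * alpha_b)
Hb^2.5 = 2.28^2.5 = 7.849412
sin(2 * 15.5) = sin(31.0) = 0.515038
Q = 0.77 * 7.849412 * 0.515038
Q = 3.1129 m^3/s

3.1129


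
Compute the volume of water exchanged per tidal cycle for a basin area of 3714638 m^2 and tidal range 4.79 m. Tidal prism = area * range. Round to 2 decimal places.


Tidal prism = Area * Tidal range
P = 3714638 * 4.79
P = 17793116.02 m^3

17793116.02


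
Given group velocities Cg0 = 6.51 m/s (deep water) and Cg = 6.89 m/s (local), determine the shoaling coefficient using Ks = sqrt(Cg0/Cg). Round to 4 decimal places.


Ks = sqrt(Cg0 / Cg)
Ks = sqrt(6.51 / 6.89)
Ks = sqrt(0.9448)
Ks = 0.9720

0.9720


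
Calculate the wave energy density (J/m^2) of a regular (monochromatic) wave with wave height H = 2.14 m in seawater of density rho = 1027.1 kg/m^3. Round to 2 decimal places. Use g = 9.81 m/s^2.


E = (1/8) * rho * g * H^2
E = (1/8) * 1027.1 * 9.81 * 2.14^2
E = 0.125 * 1027.1 * 9.81 * 4.5796
E = 5767.92 J/m^2

5767.92


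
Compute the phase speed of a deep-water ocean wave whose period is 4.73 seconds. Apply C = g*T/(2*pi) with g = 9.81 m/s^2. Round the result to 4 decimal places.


We use the deep-water celerity formula:
C = g * T / (2 * pi)
C = 9.81 * 4.73 / (2 * 3.14159...)
C = 46.401300 / 6.283185
C = 7.3850 m/s

7.3850


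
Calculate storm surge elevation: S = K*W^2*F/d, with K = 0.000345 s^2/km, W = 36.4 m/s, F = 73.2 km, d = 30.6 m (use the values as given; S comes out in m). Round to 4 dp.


S = K * W^2 * F / d
W^2 = 36.4^2 = 1324.96
S = 0.000345 * 1324.96 * 73.2 / 30.6
Numerator = 0.000345 * 1324.96 * 73.2 = 33.460540
S = 33.460540 / 30.6 = 1.0935 m

1.0935


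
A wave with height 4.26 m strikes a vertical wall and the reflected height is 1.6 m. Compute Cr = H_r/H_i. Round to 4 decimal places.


Cr = H_r / H_i
Cr = 1.6 / 4.26
Cr = 0.3756

0.3756


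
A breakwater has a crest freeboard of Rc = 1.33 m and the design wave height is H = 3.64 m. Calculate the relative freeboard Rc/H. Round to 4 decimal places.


Relative freeboard = Rc / H
= 1.33 / 3.64
= 0.3654

0.3654


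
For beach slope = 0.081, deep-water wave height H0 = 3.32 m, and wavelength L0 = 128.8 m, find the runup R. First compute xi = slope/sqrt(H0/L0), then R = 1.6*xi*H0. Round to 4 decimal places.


xi = slope / sqrt(H0/L0)
H0/L0 = 3.32/128.8 = 0.025776
sqrt(0.025776) = 0.160550
xi = 0.081 / 0.160550 = 0.504515
R = 1.6 * xi * H0 = 1.6 * 0.504515 * 3.32
R = 2.6800 m

2.6800


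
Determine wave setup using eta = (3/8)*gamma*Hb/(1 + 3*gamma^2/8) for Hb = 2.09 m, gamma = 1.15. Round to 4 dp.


eta = (3/8) * gamma * Hb / (1 + 3*gamma^2/8)
Numerator = (3/8) * 1.15 * 2.09 = 0.901312
Denominator = 1 + 3*1.15^2/8 = 1 + 0.495938 = 1.495938
eta = 0.901312 / 1.495938
eta = 0.6025 m

0.6025


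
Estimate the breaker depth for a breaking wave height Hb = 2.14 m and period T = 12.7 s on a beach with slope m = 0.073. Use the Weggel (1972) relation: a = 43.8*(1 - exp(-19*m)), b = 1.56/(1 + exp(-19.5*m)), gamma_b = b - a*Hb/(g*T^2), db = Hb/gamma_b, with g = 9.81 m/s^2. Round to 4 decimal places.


a = 43.8 * (1 - exp(-19 * m))
exp(-19 * 0.073) = exp(-1.3870) = 0.249824
a = 43.8 * (1 - 0.249824) = 32.857724
b = 1.56 / (1 + exp(-19.5 * m))
exp(-19.5 * 0.073) = exp(-1.4235) = 0.240869
b = 1.56 / (1 + 0.240869) = 1.257183
Hb / (g * T^2) = 2.14 / (9.81 * 12.7^2) = 2.14 / 1582.2549 = 0.00135250
gamma_b = b - a * Hb/(g*T^2) = 1.257183 - 32.857724 * 0.00135250 = 1.212743
db = Hb / gamma_b = 2.14 / 1.212743
db = 1.7646 m

1.7646


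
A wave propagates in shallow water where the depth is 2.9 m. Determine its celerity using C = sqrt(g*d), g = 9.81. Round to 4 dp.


Using the shallow-water approximation:
C = sqrt(g * d) = sqrt(9.81 * 2.9)
C = sqrt(28.4490)
C = 5.3338 m/s

5.3338


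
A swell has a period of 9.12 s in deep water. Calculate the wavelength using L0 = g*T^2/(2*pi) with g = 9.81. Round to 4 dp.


L0 = g * T^2 / (2 * pi)
L0 = 9.81 * 9.12^2 / (2 * pi)
L0 = 9.81 * 83.1744 / 6.28319
L0 = 815.9409 / 6.28319
L0 = 129.8610 m

129.8610


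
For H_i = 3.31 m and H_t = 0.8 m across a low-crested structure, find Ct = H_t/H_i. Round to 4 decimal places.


Ct = H_t / H_i
Ct = 0.8 / 3.31
Ct = 0.2417

0.2417


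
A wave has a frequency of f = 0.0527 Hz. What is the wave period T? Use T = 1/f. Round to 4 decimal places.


T = 1 / f
T = 1 / 0.0527
T = 18.9753 s

18.9753


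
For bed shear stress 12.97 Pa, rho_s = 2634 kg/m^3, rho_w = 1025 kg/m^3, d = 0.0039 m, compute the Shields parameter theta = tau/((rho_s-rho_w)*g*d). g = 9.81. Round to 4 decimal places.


theta = tau / ((rho_s - rho_w) * g * d)
rho_s - rho_w = 2634 - 1025 = 1609
Denominator = 1609 * 9.81 * 0.0039 = 61.558731
theta = 12.97 / 61.558731
theta = 0.2107

0.2107


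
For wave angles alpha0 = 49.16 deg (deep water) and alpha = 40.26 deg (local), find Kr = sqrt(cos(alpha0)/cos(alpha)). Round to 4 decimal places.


Kr = sqrt(cos(alpha0) / cos(alpha))
cos(49.16) = 0.653949
cos(40.26) = 0.763120
Kr = sqrt(0.653949 / 0.763120)
Kr = sqrt(0.856941)
Kr = 0.9257

0.9257


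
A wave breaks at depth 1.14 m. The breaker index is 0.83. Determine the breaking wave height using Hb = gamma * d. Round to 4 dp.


Hb = gamma * d
Hb = 0.83 * 1.14
Hb = 0.9462 m

0.9462


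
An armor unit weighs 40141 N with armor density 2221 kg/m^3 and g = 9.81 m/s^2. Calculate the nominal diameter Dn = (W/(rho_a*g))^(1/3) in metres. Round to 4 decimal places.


V = W / (rho_a * g)
V = 40141 / (2221 * 9.81)
V = 40141 / 21788.01
V = 1.842344 m^3
Dn = V^(1/3) = 1.842344^(1/3)
Dn = 1.2259 m

1.2259


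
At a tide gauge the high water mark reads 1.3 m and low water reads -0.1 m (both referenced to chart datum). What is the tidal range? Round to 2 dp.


Tidal range = High water - Low water
Tidal range = 1.3 - (-0.1)
Tidal range = 1.40 m

1.40


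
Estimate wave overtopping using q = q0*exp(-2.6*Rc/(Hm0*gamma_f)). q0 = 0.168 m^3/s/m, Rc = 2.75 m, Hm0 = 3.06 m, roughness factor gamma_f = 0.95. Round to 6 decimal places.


q = q0 * exp(-2.6 * Rc / (Hm0 * gamma_f))
Exponent = -2.6 * 2.75 / (3.06 * 0.95)
= -2.6 * 2.75 / 2.9070
= -2.459580
exp(-2.459580) = 0.085471
q = 0.168 * 0.085471
q = 0.014359 m^3/s/m

0.014359


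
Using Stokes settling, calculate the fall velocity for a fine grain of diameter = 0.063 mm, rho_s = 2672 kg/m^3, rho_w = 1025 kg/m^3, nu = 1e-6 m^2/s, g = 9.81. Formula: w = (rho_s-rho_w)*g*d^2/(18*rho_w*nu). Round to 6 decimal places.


w = (rho_s - rho_w) * g * d^2 / (18 * rho_w * nu)
d = 0.063 mm = 0.000063 m
rho_s - rho_w = 2672 - 1025 = 1647
Numerator = 1647 * 9.81 * (0.000063)^2 = 0.000064127411
Denominator = 18 * 1025 * 1e-6 = 0.018450
w = 0.003476 m/s

0.003476


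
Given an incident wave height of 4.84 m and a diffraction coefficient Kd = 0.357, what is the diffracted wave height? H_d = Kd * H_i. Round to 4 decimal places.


H_d = Kd * H_i
H_d = 0.357 * 4.84
H_d = 1.7279 m

1.7279


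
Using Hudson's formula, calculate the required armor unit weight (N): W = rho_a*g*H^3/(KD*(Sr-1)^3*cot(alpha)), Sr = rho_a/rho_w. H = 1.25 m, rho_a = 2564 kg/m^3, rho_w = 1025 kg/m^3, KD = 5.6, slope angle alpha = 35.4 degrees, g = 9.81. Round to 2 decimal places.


Sr = rho_a / rho_w = 2564 / 1025 = 2.501463
(Sr - 1) = 1.501463
(Sr - 1)^3 = 3.384888
cot(35.4) = 1 / tan(35.4) = 1 / 0.710663 = 1.407137
Numerator = 2564 * 9.81 * 1.25^3 = 49126.6406
Denominator = 5.6 * 3.384888 * 1.407137 = 26.672798
W = 49126.6406 / 26.672798
W = 1841.83 N

1841.83


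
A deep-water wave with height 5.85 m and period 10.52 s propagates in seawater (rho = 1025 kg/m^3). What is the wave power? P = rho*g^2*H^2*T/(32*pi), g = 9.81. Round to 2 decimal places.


P = rho * g^2 * H^2 * T / (32 * pi)
P = 1025 * 9.81^2 * 5.85^2 * 10.52 / (32 * pi)
P = 1025 * 96.2361 * 34.2225 * 10.52 / 100.53096
P = 353255.96 W/m

353255.96


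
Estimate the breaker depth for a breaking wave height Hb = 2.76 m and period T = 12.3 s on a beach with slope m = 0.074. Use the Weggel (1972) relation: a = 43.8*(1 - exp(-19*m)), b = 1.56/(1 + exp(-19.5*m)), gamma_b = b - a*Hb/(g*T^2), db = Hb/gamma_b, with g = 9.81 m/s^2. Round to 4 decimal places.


a = 43.8 * (1 - exp(-19 * m))
exp(-19 * 0.074) = exp(-1.4060) = 0.245122
a = 43.8 * (1 - 0.245122) = 33.063665
b = 1.56 / (1 + exp(-19.5 * m))
exp(-19.5 * 0.074) = exp(-1.4430) = 0.236218
b = 1.56 / (1 + 0.236218) = 1.261913
Hb / (g * T^2) = 2.76 / (9.81 * 12.3^2) = 2.76 / 1484.1549 = 0.00185964
gamma_b = b - a * Hb/(g*T^2) = 1.261913 - 33.063665 * 0.00185964 = 1.200427
db = Hb / gamma_b = 2.76 / 1.200427
db = 2.2992 m

2.2992


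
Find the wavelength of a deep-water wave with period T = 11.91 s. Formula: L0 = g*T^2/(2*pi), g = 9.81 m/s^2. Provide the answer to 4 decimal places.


L0 = g * T^2 / (2 * pi)
L0 = 9.81 * 11.91^2 / (2 * pi)
L0 = 9.81 * 141.8481 / 6.28319
L0 = 1391.5299 / 6.28319
L0 = 221.4689 m

221.4689


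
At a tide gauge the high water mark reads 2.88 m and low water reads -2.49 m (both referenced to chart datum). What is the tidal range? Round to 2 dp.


Tidal range = High water - Low water
Tidal range = 2.88 - (-2.49)
Tidal range = 5.37 m

5.37


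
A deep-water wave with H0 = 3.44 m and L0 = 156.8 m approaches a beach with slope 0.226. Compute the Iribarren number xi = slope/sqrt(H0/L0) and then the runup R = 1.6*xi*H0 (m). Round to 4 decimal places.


xi = slope / sqrt(H0/L0)
H0/L0 = 3.44/156.8 = 0.021939
sqrt(0.021939) = 0.148117
xi = 0.226 / 0.148117 = 1.525816
R = 1.6 * xi * H0 = 1.6 * 1.525816 * 3.44
R = 8.3981 m

8.3981


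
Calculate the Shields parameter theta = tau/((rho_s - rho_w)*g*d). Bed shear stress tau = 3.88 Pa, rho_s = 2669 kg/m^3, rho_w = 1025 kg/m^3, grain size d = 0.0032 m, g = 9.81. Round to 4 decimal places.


theta = tau / ((rho_s - rho_w) * g * d)
rho_s - rho_w = 2669 - 1025 = 1644
Denominator = 1644 * 9.81 * 0.0032 = 51.608448
theta = 3.88 / 51.608448
theta = 0.0752

0.0752


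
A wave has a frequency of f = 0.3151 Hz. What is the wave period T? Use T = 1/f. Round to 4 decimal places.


T = 1 / f
T = 1 / 0.3151
T = 3.1736 s

3.1736


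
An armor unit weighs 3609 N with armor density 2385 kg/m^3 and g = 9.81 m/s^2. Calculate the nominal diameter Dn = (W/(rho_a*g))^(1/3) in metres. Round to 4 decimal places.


V = W / (rho_a * g)
V = 3609 / (2385 * 9.81)
V = 3609 / 23396.85
V = 0.154252 m^3
Dn = V^(1/3) = 0.154252^(1/3)
Dn = 0.5363 m

0.5363


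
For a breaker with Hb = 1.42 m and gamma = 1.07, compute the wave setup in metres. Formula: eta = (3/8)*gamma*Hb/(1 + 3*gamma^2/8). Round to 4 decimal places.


eta = (3/8) * gamma * Hb / (1 + 3*gamma^2/8)
Numerator = (3/8) * 1.07 * 1.42 = 0.569775
Denominator = 1 + 3*1.07^2/8 = 1 + 0.429338 = 1.429338
eta = 0.569775 / 1.429338
eta = 0.3986 m

0.3986


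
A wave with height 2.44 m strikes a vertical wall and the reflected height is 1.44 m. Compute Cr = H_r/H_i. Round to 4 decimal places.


Cr = H_r / H_i
Cr = 1.44 / 2.44
Cr = 0.5902

0.5902


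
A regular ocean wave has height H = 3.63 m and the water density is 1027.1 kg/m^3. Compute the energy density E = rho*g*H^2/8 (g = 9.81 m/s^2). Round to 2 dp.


E = (1/8) * rho * g * H^2
E = (1/8) * 1027.1 * 9.81 * 3.63^2
E = 0.125 * 1027.1 * 9.81 * 13.1769
E = 16596.06 J/m^2

16596.06


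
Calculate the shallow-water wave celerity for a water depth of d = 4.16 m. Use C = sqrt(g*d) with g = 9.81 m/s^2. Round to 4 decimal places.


Using the shallow-water approximation:
C = sqrt(g * d) = sqrt(9.81 * 4.16)
C = sqrt(40.8096)
C = 6.3882 m/s

6.3882


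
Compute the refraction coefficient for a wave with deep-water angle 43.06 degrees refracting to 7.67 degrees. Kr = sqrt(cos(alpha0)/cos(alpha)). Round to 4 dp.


Kr = sqrt(cos(alpha0) / cos(alpha))
cos(43.06) = 0.730639
cos(7.67) = 0.991053
Kr = sqrt(0.730639 / 0.991053)
Kr = sqrt(0.737235)
Kr = 0.8586

0.8586


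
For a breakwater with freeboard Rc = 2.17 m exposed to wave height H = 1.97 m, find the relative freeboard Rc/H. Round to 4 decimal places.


Relative freeboard = Rc / H
= 2.17 / 1.97
= 1.1015

1.1015


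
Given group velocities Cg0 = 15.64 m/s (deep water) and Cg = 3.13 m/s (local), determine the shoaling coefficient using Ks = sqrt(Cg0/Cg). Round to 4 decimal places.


Ks = sqrt(Cg0 / Cg)
Ks = sqrt(15.64 / 3.13)
Ks = sqrt(4.9968)
Ks = 2.2354

2.2354


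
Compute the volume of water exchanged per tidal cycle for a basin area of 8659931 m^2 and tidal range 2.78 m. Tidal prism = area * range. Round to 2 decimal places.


Tidal prism = Area * Tidal range
P = 8659931 * 2.78
P = 24074608.18 m^3

24074608.18


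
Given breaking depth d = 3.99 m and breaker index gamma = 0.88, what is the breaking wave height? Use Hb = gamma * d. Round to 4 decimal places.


Hb = gamma * d
Hb = 0.88 * 3.99
Hb = 3.5112 m

3.5112


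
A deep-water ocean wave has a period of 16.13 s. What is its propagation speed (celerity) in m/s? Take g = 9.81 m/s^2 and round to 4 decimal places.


We use the deep-water celerity formula:
C = g * T / (2 * pi)
C = 9.81 * 16.13 / (2 * 3.14159...)
C = 158.235300 / 6.283185
C = 25.1839 m/s

25.1839


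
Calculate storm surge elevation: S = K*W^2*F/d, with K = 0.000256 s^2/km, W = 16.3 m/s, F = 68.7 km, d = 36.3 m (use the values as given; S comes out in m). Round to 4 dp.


S = K * W^2 * F / d
W^2 = 16.3^2 = 265.69
S = 0.000256 * 265.69 * 68.7 / 36.3
Numerator = 0.000256 * 265.69 * 68.7 = 4.672743
S = 4.672743 / 36.3 = 0.1287 m

0.1287


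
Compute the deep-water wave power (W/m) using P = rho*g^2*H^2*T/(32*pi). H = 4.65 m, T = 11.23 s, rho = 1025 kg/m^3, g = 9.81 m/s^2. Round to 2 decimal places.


P = rho * g^2 * H^2 * T / (32 * pi)
P = 1025 * 9.81^2 * 4.65^2 * 11.23 / (32 * pi)
P = 1025 * 96.2361 * 21.6225 * 11.23 / 100.53096
P = 238258.11 W/m

238258.11


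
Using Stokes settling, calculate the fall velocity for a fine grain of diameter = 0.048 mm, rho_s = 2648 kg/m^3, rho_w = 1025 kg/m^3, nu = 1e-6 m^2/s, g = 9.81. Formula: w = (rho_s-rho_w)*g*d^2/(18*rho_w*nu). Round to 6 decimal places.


w = (rho_s - rho_w) * g * d^2 / (18 * rho_w * nu)
d = 0.048 mm = 0.000048 m
rho_s - rho_w = 2648 - 1025 = 1623
Numerator = 1623 * 9.81 * (0.000048)^2 = 0.000036683436
Denominator = 18 * 1025 * 1e-6 = 0.018450
w = 0.001988 m/s

0.001988


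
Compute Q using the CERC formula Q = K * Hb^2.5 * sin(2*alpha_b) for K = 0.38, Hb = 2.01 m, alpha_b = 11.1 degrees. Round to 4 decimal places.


Q = K * Hb^2.5 * sin(2 * alpha_b)
Hb^2.5 = 2.01^2.5 = 5.727830
sin(2 * 11.1) = sin(22.2) = 0.377841
Q = 0.38 * 5.727830 * 0.377841
Q = 0.8224 m^3/s

0.8224


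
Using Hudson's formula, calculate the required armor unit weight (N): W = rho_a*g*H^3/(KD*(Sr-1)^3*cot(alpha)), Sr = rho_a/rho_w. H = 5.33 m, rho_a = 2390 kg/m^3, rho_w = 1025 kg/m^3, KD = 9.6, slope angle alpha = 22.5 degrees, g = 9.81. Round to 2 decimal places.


Sr = rho_a / rho_w = 2390 / 1025 = 2.331707
(Sr - 1) = 1.331707
(Sr - 1)^3 = 2.361709
cot(22.5) = 1 / tan(22.5) = 1 / 0.414214 = 2.414214
Numerator = 2390 * 9.81 * 5.33^3 = 3550164.9780
Denominator = 9.6 * 2.361709 * 2.414214 = 54.736028
W = 3550164.9780 / 54.736028
W = 64859.75 N

64859.75


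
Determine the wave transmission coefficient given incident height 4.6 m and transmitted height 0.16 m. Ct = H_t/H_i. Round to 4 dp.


Ct = H_t / H_i
Ct = 0.16 / 4.6
Ct = 0.0348

0.0348


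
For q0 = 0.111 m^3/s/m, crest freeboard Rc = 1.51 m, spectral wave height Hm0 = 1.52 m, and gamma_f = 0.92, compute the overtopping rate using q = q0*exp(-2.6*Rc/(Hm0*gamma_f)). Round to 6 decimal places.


q = q0 * exp(-2.6 * Rc / (Hm0 * gamma_f))
Exponent = -2.6 * 1.51 / (1.52 * 0.92)
= -2.6 * 1.51 / 1.3984
= -2.807494
exp(-2.807494) = 0.060356
q = 0.111 * 0.060356
q = 0.006700 m^3/s/m

0.006700


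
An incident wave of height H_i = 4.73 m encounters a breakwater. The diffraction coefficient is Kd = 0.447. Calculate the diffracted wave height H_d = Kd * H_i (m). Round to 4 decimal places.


H_d = Kd * H_i
H_d = 0.447 * 4.73
H_d = 2.1143 m

2.1143


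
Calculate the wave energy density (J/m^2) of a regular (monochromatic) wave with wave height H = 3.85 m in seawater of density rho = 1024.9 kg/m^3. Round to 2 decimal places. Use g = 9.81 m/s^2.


E = (1/8) * rho * g * H^2
E = (1/8) * 1024.9 * 9.81 * 3.85^2
E = 0.125 * 1024.9 * 9.81 * 14.8225
E = 18628.68 J/m^2

18628.68


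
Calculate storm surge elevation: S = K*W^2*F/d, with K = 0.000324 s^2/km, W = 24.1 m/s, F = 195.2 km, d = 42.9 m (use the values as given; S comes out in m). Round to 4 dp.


S = K * W^2 * F / d
W^2 = 24.1^2 = 580.81
S = 0.000324 * 580.81 * 195.2 / 42.9
Numerator = 0.000324 * 580.81 * 195.2 = 36.733212
S = 36.733212 / 42.9 = 0.8563 m

0.8563


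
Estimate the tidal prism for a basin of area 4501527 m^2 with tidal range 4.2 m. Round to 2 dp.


Tidal prism = Area * Tidal range
P = 4501527 * 4.2
P = 18906413.40 m^3

18906413.40


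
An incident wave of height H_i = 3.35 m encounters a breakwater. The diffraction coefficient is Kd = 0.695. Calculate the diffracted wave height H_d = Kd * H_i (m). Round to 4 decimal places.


H_d = Kd * H_i
H_d = 0.695 * 3.35
H_d = 2.3283 m

2.3283


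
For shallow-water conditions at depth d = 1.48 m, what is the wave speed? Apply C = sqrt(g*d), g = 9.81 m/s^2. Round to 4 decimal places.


Using the shallow-water approximation:
C = sqrt(g * d) = sqrt(9.81 * 1.48)
C = sqrt(14.5188)
C = 3.8104 m/s

3.8104


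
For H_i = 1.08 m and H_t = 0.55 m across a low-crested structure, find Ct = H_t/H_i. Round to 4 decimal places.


Ct = H_t / H_i
Ct = 0.55 / 1.08
Ct = 0.5093

0.5093


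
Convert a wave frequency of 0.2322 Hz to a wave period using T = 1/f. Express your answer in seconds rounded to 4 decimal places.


T = 1 / f
T = 1 / 0.2322
T = 4.3066 s

4.3066


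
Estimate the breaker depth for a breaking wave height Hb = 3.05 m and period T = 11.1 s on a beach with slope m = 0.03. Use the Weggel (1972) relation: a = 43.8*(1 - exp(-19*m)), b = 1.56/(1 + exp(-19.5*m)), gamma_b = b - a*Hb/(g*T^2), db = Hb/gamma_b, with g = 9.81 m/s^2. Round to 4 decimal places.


a = 43.8 * (1 - exp(-19 * m))
exp(-19 * 0.03) = exp(-0.5700) = 0.565525
a = 43.8 * (1 - 0.565525) = 19.029986
b = 1.56 / (1 + exp(-19.5 * m))
exp(-19.5 * 0.03) = exp(-0.5850) = 0.557106
b = 1.56 / (1 + 0.557106) = 1.001859
Hb / (g * T^2) = 3.05 / (9.81 * 11.1^2) = 3.05 / 1208.6901 = 0.00252339
gamma_b = b - a * Hb/(g*T^2) = 1.001859 - 19.029986 * 0.00252339 = 0.953839
db = Hb / gamma_b = 3.05 / 0.953839
db = 3.1976 m

3.1976


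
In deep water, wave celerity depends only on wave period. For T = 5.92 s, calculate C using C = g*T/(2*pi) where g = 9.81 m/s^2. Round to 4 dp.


We use the deep-water celerity formula:
C = g * T / (2 * pi)
C = 9.81 * 5.92 / (2 * 3.14159...)
C = 58.075200 / 6.283185
C = 9.2430 m/s

9.2430


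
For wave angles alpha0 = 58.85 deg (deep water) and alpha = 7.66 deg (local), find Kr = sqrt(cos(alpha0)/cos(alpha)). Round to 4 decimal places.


Kr = sqrt(cos(alpha0) / cos(alpha))
cos(58.85) = 0.517280
cos(7.66) = 0.991076
Kr = sqrt(0.517280 / 0.991076)
Kr = sqrt(0.521938)
Kr = 0.7225

0.7225


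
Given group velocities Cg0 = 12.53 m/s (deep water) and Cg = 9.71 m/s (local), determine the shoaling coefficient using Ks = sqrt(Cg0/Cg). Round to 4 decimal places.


Ks = sqrt(Cg0 / Cg)
Ks = sqrt(12.53 / 9.71)
Ks = sqrt(1.2904)
Ks = 1.1360

1.1360


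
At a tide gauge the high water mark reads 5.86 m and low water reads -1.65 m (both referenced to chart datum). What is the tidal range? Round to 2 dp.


Tidal range = High water - Low water
Tidal range = 5.86 - (-1.65)
Tidal range = 7.51 m

7.51


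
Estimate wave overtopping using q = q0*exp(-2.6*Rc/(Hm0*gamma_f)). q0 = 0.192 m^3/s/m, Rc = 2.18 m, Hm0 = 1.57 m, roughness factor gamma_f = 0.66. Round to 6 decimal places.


q = q0 * exp(-2.6 * Rc / (Hm0 * gamma_f))
Exponent = -2.6 * 2.18 / (1.57 * 0.66)
= -2.6 * 2.18 / 1.0362
= -5.469986
exp(-5.469986) = 0.004211
q = 0.192 * 0.004211
q = 0.000809 m^3/s/m

0.000809


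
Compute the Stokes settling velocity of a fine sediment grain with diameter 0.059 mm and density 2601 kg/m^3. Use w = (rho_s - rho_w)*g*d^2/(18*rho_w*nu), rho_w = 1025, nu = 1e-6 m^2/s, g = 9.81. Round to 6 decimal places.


w = (rho_s - rho_w) * g * d^2 / (18 * rho_w * nu)
d = 0.059 mm = 0.000059 m
rho_s - rho_w = 2601 - 1025 = 1576
Numerator = 1576 * 9.81 * (0.000059)^2 = 0.000053818209
Denominator = 18 * 1025 * 1e-6 = 0.018450
w = 0.002917 m/s

0.002917


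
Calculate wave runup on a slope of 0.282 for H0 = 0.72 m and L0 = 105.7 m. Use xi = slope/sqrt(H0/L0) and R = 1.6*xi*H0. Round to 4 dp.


xi = slope / sqrt(H0/L0)
H0/L0 = 0.72/105.7 = 0.006812
sqrt(0.006812) = 0.082533
xi = 0.282 / 0.082533 = 3.416806
R = 1.6 * xi * H0 = 1.6 * 3.416806 * 0.72
R = 3.9362 m

3.9362


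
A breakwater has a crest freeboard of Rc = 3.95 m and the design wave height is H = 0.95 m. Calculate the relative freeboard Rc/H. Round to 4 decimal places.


Relative freeboard = Rc / H
= 3.95 / 0.95
= 4.1579

4.1579


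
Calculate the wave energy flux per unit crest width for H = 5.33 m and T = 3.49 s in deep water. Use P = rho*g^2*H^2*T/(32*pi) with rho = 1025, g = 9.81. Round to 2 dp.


P = rho * g^2 * H^2 * T / (32 * pi)
P = 1025 * 9.81^2 * 5.33^2 * 3.49 / (32 * pi)
P = 1025 * 96.2361 * 28.4089 * 3.49 / 100.53096
P = 97284.10 W/m

97284.10


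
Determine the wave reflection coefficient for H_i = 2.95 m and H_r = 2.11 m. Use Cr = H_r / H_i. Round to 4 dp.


Cr = H_r / H_i
Cr = 2.11 / 2.95
Cr = 0.7153

0.7153


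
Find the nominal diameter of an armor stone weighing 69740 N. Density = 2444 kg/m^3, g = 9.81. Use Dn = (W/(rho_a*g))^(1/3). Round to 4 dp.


V = W / (rho_a * g)
V = 69740 / (2444 * 9.81)
V = 69740 / 23975.64
V = 2.908786 m^3
Dn = V^(1/3) = 2.908786^(1/3)
Dn = 1.4275 m

1.4275


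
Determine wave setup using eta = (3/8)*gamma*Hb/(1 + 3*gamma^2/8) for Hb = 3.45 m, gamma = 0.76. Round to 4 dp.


eta = (3/8) * gamma * Hb / (1 + 3*gamma^2/8)
Numerator = (3/8) * 0.76 * 3.45 = 0.983250
Denominator = 1 + 3*0.76^2/8 = 1 + 0.216600 = 1.216600
eta = 0.983250 / 1.216600
eta = 0.8082 m

0.8082


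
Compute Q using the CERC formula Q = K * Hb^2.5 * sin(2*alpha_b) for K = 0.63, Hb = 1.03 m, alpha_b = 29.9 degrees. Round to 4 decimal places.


Q = K * Hb^2.5 * sin(2 * alpha_b)
Hb^2.5 = 1.03^2.5 = 1.076696
sin(2 * 29.9) = sin(59.8) = 0.864275
Q = 0.63 * 1.076696 * 0.864275
Q = 0.5863 m^3/s

0.5863
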